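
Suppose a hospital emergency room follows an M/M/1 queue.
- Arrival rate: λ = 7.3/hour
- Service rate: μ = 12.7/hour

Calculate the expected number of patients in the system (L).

ρ = λ/μ = 7.3/12.7 = 0.5748
For M/M/1: L = λ/(μ-λ)
L = 7.3/(12.7-7.3) = 7.3/5.40
L = 1.3519 patients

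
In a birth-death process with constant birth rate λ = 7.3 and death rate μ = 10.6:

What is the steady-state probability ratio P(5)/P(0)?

For constant rates: P(n)/P(0) = (λ/μ)^n
P(5)/P(0) = (7.3/10.6)^5 = 0.6887^5 = 0.1549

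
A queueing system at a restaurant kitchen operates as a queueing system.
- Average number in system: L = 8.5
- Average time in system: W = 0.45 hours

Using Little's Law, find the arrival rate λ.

Little's Law: L = λW, so λ = L/W
λ = 8.5/0.45 = 18.8889 orders/hour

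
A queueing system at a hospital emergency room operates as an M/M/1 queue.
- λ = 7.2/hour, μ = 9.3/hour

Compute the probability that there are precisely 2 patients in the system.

ρ = λ/μ = 7.2/9.3 = 0.7742
P(n) = (1-ρ)ρⁿ
P(2) = (1-0.7742) × 0.7742^2
P(2) = 0.2258 × 0.5994
P(2) = 0.1353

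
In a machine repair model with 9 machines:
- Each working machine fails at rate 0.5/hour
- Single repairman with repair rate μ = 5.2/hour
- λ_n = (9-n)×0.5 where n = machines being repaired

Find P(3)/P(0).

P(3)/P(0) = ∏_{i=0}^{3-1} λ_i/μ_{i+1}
= (9-0)×0.5/5.2 × (9-1)×0.5/5.2 × (9-2)×0.5/5.2
= 0.4481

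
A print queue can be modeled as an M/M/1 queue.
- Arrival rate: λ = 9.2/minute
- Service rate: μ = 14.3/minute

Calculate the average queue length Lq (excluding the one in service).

ρ = λ/μ = 9.2/14.3 = 0.6434
For M/M/1: Lq = λ²/(μ(μ-λ))
Lq = 84.64/(14.3 × 5.10)
Lq = 1.1606 jobs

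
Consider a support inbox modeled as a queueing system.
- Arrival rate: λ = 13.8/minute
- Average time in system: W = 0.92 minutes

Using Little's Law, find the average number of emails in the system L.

Little's Law: L = λW
L = 13.8 × 0.92 = 12.6960 emails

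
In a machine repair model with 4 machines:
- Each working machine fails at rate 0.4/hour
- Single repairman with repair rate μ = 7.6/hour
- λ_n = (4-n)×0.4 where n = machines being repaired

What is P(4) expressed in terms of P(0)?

P(4)/P(0) = ∏_{i=0}^{4-1} λ_i/μ_{i+1}
= (4-0)×0.4/7.6 × (4-1)×0.4/7.6 × (4-2)×0.4/7.6 × (4-3)×0.4/7.6
= 0.0001842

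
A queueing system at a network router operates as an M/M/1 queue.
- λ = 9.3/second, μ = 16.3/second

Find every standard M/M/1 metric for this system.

Step 1: ρ = λ/μ = 9.3/16.3 = 0.5706
Step 2: L = λ/(μ-λ) = 9.3/7.00 = 1.3286
Step 3: Lq = λ²/(μ(μ-λ)) = 86.49/(16.3×7.00) = 0.7580
Step 4: W = 1/(μ-λ) = 1/7.00 = 0.14286
Step 5: Wq = λ/(μ(μ-λ)) = 9.3/(16.3×7.00) = 0.08151
Step 6: P(0) = 1-ρ = 0.4294
Verify: L = λW = 9.3×0.14286 = 1.3286 ✔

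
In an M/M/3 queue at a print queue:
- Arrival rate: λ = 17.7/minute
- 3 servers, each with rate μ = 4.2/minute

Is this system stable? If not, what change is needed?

Stability requires ρ = λ/(cμ) < 1
ρ = 17.7/(3 × 4.2) = 17.7/12.60 = 1.4048
Since 1.4048 ≥ 1, the system is UNSTABLE.
Need c > λ/μ = 17.7/4.2 = 4.21.
Minimum servers needed: c = 5.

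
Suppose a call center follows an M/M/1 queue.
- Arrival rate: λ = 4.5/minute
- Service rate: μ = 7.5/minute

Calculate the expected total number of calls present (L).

ρ = λ/μ = 4.5/7.5 = 0.6000
For M/M/1: L = λ/(μ-λ)
L = 4.5/(7.5-4.5) = 4.5/3.00
L = 1.5000 calls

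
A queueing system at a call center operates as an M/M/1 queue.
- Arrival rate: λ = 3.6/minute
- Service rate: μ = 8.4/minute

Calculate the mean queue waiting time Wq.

First, compute utilization: ρ = λ/μ = 3.6/8.4 = 0.4286
For M/M/1: Wq = λ/(μ(μ-λ))
Wq = 3.6/(8.4 × (8.4-3.6))
Wq = 3.6/(8.4 × 4.80)
Wq = 0.08929 minutes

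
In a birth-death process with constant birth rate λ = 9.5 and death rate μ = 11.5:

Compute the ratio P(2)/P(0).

For constant rates: P(n)/P(0) = (λ/μ)^n
P(2)/P(0) = (9.5/11.5)^2 = 0.8261^2 = 0.6824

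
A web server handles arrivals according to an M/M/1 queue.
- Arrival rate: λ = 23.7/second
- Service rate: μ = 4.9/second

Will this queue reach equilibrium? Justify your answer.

Stability requires ρ = λ/(cμ) < 1
ρ = 23.7/(1 × 4.9) = 23.7/4.90 = 4.8367
Since 4.8367 ≥ 1, the system is UNSTABLE.
Queue grows without bound. Need μ > λ = 23.7.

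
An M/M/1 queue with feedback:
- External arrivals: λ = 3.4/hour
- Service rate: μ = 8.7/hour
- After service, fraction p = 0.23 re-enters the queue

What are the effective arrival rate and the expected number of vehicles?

Effective arrival rate: λ_eff = λ/(1-p) = 3.4/(1-0.23) = 3.4/0.77 = 4.4156
ρ = λ_eff/μ = 4.4156/8.7 = 0.50754
L = ρ/(1-ρ) = 0.50754/(1-0.50754) = 1.0306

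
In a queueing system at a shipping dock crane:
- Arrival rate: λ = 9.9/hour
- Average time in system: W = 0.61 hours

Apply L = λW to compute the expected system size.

Little's Law: L = λW
L = 9.9 × 0.61 = 6.0390 containers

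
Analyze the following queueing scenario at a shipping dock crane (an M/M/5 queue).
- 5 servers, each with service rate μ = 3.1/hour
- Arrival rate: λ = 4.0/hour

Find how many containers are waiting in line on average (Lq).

Traffic intensity: ρ = λ/(cμ) = 4.0/(5×3.1) = 0.2581
Since ρ = 0.2581 < 1, system is stable.
Offered load a = λ/μ = cρ = 4.0/3.1 = 1.2903
P₀ = [ Σₙ₌₀^4 aⁿ/n! + a^5/(5!(1-ρ)) ]⁻¹
Σ = a^0/0! + a^1/1! + a^2/2! + a^3/3! + a^4/4! = 1.0000 + 1.2903 + 0.8325 + 0.3580 + 0.1155 = 3.5963
a^5/(5!(1-ρ)) = 3.5768/(120 × 0.74194) = 0.04017
P₀ = 1/(3.5963 + 0.04017) = 0.2750
Lq = P₀·a^5·ρ / (5!(1-ρ)²) = 0.2750 × 3.5768 × 0.2581 / (120 × 0.5505) = 0.003843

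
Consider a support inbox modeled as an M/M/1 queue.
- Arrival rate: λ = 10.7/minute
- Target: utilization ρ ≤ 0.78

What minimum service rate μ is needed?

ρ = λ/μ, so μ = λ/ρ
μ ≥ 10.7/0.78 = 13.7179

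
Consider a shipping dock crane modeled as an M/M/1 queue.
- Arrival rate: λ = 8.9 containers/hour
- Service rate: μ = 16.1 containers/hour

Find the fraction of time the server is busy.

Server utilization: ρ = λ/μ
ρ = 8.9/16.1 = 0.5528
The server is busy 55.28% of the time.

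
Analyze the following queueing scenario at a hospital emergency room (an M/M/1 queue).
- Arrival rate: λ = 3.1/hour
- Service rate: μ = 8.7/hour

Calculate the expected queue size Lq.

ρ = λ/μ = 3.1/8.7 = 0.3563
For M/M/1: Lq = λ²/(μ(μ-λ))
Lq = 9.61/(8.7 × 5.60)
Lq = 0.1972 patients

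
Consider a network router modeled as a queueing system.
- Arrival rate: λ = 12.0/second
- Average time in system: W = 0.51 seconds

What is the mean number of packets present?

Little's Law: L = λW
L = 12.0 × 0.51 = 6.1200 packets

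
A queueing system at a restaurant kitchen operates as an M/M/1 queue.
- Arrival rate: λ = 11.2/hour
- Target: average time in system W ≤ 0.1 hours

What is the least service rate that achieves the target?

For M/M/1: W = 1/(μ-λ)
Need W ≤ 0.1, so 1/(μ-λ) ≤ 0.1
μ - λ ≥ 1/0.1 = 10.0000
μ ≥ 11.2 + 10.0000 = 21.2000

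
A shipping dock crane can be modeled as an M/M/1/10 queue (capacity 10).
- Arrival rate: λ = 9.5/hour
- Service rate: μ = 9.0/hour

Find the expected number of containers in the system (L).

ρ = λ/μ = 9.5/9.0 = 1.05556
P₀ = (1-ρ)/(1-ρ^(K+1)) = (1-1.05556)/(1-1.05556^11) = -0.05556/-0.8126 = 0.06837
P_K = P₀×ρ^K = 0.06837 × 1.05556^10 = 0.06837 × 1.7172 = 0.1174
L = ρ[1 - (K+1)ρ^K + Kρ^(K+1)] / [(1-ρ)(1-ρ^(K+1))]
L = 1.05556 × (1 - 11×1.7172331 + 10×1.8126425) / ((1 - 1.05556) × (1 - 1.8126425)) = 5.5375 containers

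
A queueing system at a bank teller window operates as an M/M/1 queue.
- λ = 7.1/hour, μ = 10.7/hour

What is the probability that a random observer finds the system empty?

ρ = λ/μ = 7.1/10.7 = 0.6636
P(0) = 1 - ρ = 1 - 0.6636 = 0.3364
The server is idle 33.64% of the time.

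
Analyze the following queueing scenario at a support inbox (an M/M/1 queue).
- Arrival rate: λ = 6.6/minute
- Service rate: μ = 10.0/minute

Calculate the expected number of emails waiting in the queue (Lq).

ρ = λ/μ = 6.6/10.0 = 0.6600
For M/M/1: Lq = λ²/(μ(μ-λ))
Lq = 43.56/(10.0 × 3.40)
Lq = 1.2812 emails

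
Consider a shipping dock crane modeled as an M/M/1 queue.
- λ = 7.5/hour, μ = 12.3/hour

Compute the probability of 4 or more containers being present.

ρ = λ/μ = 7.5/12.3 = 0.60976
P(N ≥ n) = ρⁿ
P(N ≥ 4) = 0.60976^4
P(N ≥ 4) = 0.1382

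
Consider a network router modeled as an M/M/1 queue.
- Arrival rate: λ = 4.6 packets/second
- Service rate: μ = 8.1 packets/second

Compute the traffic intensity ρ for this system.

Server utilization: ρ = λ/μ
ρ = 4.6/8.1 = 0.5679
The server is busy 56.79% of the time.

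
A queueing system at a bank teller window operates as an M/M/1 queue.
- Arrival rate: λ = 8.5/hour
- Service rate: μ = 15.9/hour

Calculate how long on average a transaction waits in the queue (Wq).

First, compute utilization: ρ = λ/μ = 8.5/15.9 = 0.5346
For M/M/1: Wq = λ/(μ(μ-λ))
Wq = 8.5/(15.9 × (15.9-8.5))
Wq = 8.5/(15.9 × 7.40)
Wq = 0.07224 hours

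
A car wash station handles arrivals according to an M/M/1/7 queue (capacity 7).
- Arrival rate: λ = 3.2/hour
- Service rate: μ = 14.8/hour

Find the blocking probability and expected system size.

ρ = λ/μ = 3.2/14.8 = 0.2162
P₀ = (1-ρ)/(1-ρ^(K+1)) = (1-0.2162)/(1-0.2162^8) = 0.7838/1.0000 = 0.7838
P_K = P₀×ρ^K = 0.7838 × 0.2162^7 = 0.7838 × 0.00002208 = 0.00001731
Blocking probability P_7 = 0.00001731 (0.001731%)
L = ρ[1 - (K+1)ρ^K + Kρ^(K+1)] / [(1-ρ)(1-ρ^(K+1))]
L = 0.2162 × (1 - 8×0.00002208 + 7×0.000004774) / ((1 - 0.2162) × (1 - 0.000004774)) = 0.2758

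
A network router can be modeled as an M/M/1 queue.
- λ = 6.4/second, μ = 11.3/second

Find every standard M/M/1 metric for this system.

Step 1: ρ = λ/μ = 6.4/11.3 = 0.5664
Step 2: L = λ/(μ-λ) = 6.4/4.90 = 1.3061
Step 3: Lq = λ²/(μ(μ-λ)) = 40.96/(11.3×4.90) = 0.7398
Step 4: W = 1/(μ-λ) = 1/4.90 = 0.20408
Step 5: Wq = λ/(μ(μ-λ)) = 6.4/(11.3×4.90) = 0.1156
Step 6: P(0) = 1-ρ = 0.4336
Verify: L = λW = 6.4×0.20408 = 1.3061 ✔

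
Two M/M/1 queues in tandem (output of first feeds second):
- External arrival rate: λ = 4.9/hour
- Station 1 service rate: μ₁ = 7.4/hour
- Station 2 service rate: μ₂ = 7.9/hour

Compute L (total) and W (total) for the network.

By Jackson's theorem, each station behaves as independent M/M/1.
Station 1: ρ₁ = 4.9/7.4 = 0.6622, L₁ = ρ₁/(1-ρ₁) = λ/(μ₁-λ) = 4.9/2.50 = 1.9600
Station 2: ρ₂ = 4.9/7.9 = 0.6203, L₂ = ρ₂/(1-ρ₂) = λ/(μ₂-λ) = 4.9/3.00 = 1.6333
Total: L = L₁ + L₂ = 1.9600 + 1.6333 = 3.5933
W = L/λ = 3.5933/4.9 = 0.7333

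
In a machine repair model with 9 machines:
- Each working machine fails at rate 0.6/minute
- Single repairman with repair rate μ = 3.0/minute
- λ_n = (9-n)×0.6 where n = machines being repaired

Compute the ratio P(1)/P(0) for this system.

P(1)/P(0) = ∏_{i=0}^{1-1} λ_i/μ_{i+1}
= (9-0)×0.6/3.0
= 1.8000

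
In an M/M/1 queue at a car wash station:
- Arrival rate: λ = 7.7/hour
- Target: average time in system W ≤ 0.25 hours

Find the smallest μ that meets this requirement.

For M/M/1: W = 1/(μ-λ)
Need W ≤ 0.25, so 1/(μ-λ) ≤ 0.25
μ - λ ≥ 1/0.25 = 4.0000
μ ≥ 7.7 + 4.0000 = 11.7000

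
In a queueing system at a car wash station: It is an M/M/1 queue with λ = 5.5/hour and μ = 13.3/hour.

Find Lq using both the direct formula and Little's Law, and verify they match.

Method 1 (direct): Lq = λ²/(μ(μ-λ)) = 30.25/(13.3 × 7.80) = 0.2916

Method 2 (Little's Law):
W = 1/(μ-λ) = 1/7.80 = 0.12821
Wq = W - 1/μ = 0.12821 - 0.075188 = 0.05302
Lq = λWq = 5.5 × 0.05302 = 0.2916 ✔ (matches Method 1)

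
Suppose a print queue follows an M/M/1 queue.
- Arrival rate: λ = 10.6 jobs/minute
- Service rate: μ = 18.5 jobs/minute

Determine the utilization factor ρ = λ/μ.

Server utilization: ρ = λ/μ
ρ = 10.6/18.5 = 0.5730
The server is busy 57.30% of the time.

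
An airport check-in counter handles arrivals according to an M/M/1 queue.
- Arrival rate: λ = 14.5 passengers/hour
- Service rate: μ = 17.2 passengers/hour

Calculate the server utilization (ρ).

Server utilization: ρ = λ/μ
ρ = 14.5/17.2 = 0.8430
The server is busy 84.30% of the time.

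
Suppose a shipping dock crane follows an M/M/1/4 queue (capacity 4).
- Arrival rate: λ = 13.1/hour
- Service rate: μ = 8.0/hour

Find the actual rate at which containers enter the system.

ρ = λ/μ = 13.1/8.0 = 1.6375
P₀ = (1-ρ)/(1-ρ^(K+1)) = (1-1.6375)/(1-1.6375^5) = -0.6375/-10.7735 = 0.05917
P_K = P₀×ρ^K = 0.05917 × 1.6375^4 = 0.05917 × 7.1899 = 0.4254
λ_eff = λ(1-P_K) = 13.1 × (1 - 0.42545) = 13.1 × 0.57455 = 7.5266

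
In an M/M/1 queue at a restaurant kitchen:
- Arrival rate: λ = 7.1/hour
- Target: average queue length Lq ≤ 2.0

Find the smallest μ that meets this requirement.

For M/M/1: Lq = λ²/(μ(μ-λ))
Need Lq ≤ 2.0, i.e. μ(μ-λ) ≥ λ²/2.0
μ² - 7.1μ - 50.41/2.0 ≥ 0  →  μ² - 7.1μ - 25.2050 ≥ 0
Quadratic formula (positive root): μ = [λ + √(λ² + 4×25.2050)]/2
Discriminant: 50.41 + 4×25.2050 = 151.2300, √151.2300 = 12.2976
μ ≥ (7.1 + 12.2976)/2 = 9.6988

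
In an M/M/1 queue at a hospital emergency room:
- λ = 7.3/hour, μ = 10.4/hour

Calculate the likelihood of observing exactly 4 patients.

ρ = λ/μ = 7.3/10.4 = 0.70192
P(n) = (1-ρ)ρⁿ
P(4) = (1-0.70192) × 0.70192^4
P(4) = 0.29808 × 0.24275
P(4) = 0.07236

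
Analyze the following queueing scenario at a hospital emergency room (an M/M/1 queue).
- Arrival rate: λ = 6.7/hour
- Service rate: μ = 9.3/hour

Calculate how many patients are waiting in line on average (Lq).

ρ = λ/μ = 6.7/9.3 = 0.7204
For M/M/1: Lq = λ²/(μ(μ-λ))
Lq = 44.89/(9.3 × 2.60)
Lq = 1.8565 patients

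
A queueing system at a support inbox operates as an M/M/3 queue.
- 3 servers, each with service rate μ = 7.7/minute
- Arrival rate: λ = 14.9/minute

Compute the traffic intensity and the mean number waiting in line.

Traffic intensity: ρ = λ/(cμ) = 14.9/(3×7.7) = 0.6450
Since ρ = 0.6450 < 1, system is stable.
Offered load a = λ/μ = cρ = 14.9/7.7 = 1.9351
P₀ = [ Σₙ₌₀^2 aⁿ/n! + a^3/(3!(1-ρ)) ]⁻¹
Σ = a^0/0! + a^1/1! + a^2/2! = 1.0000 + 1.9351 + 1.8722 = 4.8073
a^3/(3!(1-ρ)) = 7.2458/(6 × 0.35498) = 3.4020
P₀ = 1/(4.8073 + 3.4020) = 0.1218
Lq = P₀·a^3·ρ / (3!(1-ρ)²) = 0.1218 × 7.2458 × 0.6450 / (6 × 0.1260) = 0.7530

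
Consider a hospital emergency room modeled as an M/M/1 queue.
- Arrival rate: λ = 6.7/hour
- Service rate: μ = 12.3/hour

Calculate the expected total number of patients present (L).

ρ = λ/μ = 6.7/12.3 = 0.5447
For M/M/1: L = λ/(μ-λ)
L = 6.7/(12.3-6.7) = 6.7/5.60
L = 1.1964 patients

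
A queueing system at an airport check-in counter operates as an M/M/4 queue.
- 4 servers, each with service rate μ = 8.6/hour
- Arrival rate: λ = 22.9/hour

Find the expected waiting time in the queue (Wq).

Traffic intensity: ρ = λ/(cμ) = 22.9/(4×8.6) = 0.6657
Since ρ = 0.6657 < 1, system is stable.
Offered load a = λ/μ = cρ = 22.9/8.6 = 2.6628
P₀ = [ Σₙ₌₀^3 aⁿ/n! + a^4/(4!(1-ρ)) ]⁻¹
Σ = a^0/0! + a^1/1! + a^2/2! + a^3/3! = 1.000000 + 2.662791 + 3.545227 + 3.146733 = 10.3548
a^4/(4!(1-ρ)) = 50.2745/(24 × 0.3343) = 6.2661
P₀ = 1/(10.3548 + 6.2661) = 0.06017
Lq = P₀·a^4·ρ / (4!(1-ρ)²) = 0.060165 × 50.2745 × 0.66570 / (24 × 0.11176) = 0.7507
Wq = Lq/λ = 0.7507/22.9 = 0.03278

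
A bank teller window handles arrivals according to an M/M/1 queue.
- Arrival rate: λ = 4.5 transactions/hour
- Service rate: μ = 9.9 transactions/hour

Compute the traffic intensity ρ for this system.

Server utilization: ρ = λ/μ
ρ = 4.5/9.9 = 0.4545
The server is busy 45.45% of the time.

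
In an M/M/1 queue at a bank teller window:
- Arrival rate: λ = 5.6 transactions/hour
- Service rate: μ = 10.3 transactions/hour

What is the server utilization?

Server utilization: ρ = λ/μ
ρ = 5.6/10.3 = 0.5437
The server is busy 54.37% of the time.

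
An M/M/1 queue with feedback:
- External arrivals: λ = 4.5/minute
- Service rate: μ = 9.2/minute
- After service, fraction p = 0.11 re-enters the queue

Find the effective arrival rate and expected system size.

Effective arrival rate: λ_eff = λ/(1-p) = 4.5/(1-0.11) = 4.5/0.89 = 5.0562
ρ = λ_eff/μ = 5.0562/9.2 = 0.5496
L = ρ/(1-ρ) = 0.5496/(1-0.5496) = 1.2202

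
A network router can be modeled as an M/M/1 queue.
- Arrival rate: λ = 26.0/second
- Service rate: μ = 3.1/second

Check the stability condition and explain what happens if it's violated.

Stability requires ρ = λ/(cμ) < 1
ρ = 26.0/(1 × 3.1) = 26.0/3.10 = 8.3871
Since 8.3871 ≥ 1, the system is UNSTABLE.
Queue grows without bound. Need μ > λ = 26.0.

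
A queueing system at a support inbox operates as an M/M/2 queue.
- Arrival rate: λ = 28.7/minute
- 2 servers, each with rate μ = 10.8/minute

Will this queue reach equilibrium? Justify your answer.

Stability requires ρ = λ/(cμ) < 1
ρ = 28.7/(2 × 10.8) = 28.7/21.60 = 1.3287
Since 1.3287 ≥ 1, the system is UNSTABLE.
Need c > λ/μ = 28.7/10.8 = 2.66.
Minimum servers needed: c = 3.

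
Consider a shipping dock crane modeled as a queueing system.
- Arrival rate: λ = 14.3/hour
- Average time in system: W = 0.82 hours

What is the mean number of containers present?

Little's Law: L = λW
L = 14.3 × 0.82 = 11.7260 containers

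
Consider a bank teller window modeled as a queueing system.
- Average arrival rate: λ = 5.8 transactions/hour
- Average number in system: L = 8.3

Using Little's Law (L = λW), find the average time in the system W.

Little's Law: L = λW, so W = L/λ
W = 8.3/5.8 = 1.4310 hours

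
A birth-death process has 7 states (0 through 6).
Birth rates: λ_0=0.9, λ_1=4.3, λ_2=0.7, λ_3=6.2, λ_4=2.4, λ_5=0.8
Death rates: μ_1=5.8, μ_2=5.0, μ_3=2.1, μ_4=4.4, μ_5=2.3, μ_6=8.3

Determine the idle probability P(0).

Ratios P(n)/P(0) = (λ₀···λₙ₋₁)/(μ₁···μₙ):
P(1)/P(0) = (0.9)/(5.8) = 0.1552
P(2)/P(0) = (0.9×4.3)/(5.8×5.0) = 0.1334
P(3)/P(0) = (0.9×4.3×0.7)/(5.8×5.0×2.1) = 0.04448
P(4)/P(0) = (0.9×4.3×0.7×6.2)/(5.8×5.0×2.1×4.4) = 0.06268
P(5)/P(0) = (0.9×4.3×0.7×6.2×2.4)/(5.8×5.0×2.1×4.4×2.3) = 0.06541
P(6)/P(0) = (0.9×4.3×0.7×6.2×2.4×0.8)/(5.8×5.0×2.1×4.4×2.3×8.3) = 0.006304

Normalization: ∑ P(n) = 1
P(0) × (1.0000 + 0.1552 + 0.1334 + 0.04448 + 0.06268 + 0.06541 + 0.006304) = 1
P(0) × 1.4675 = 1
P(0) = 1/1.4675 = 0.6814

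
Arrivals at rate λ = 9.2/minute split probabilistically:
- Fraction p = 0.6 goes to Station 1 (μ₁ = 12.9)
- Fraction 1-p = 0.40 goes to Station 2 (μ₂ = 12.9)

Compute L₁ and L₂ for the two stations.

Effective rates: λ₁ = 9.2×0.6 = 5.52, λ₂ = 9.2×0.40 = 3.68
Station 1: ρ₁ = 5.52/12.9 = 0.42791, L₁ = ρ₁/(1-ρ₁) = 0.42791/(1-0.42791) = 0.7480
Station 2: ρ₂ = 3.68/12.9 = 0.28527, L₂ = ρ₂/(1-ρ₂) = 0.28527/(1-0.28527) = 0.3991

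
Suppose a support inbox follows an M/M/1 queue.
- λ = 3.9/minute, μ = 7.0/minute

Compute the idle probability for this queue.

ρ = λ/μ = 3.9/7.0 = 0.5571
P(0) = 1 - ρ = 1 - 0.5571 = 0.4429
The server is idle 44.29% of the time.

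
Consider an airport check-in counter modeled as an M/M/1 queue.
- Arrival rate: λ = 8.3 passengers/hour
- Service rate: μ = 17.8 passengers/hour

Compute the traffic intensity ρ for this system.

Server utilization: ρ = λ/μ
ρ = 8.3/17.8 = 0.4663
The server is busy 46.63% of the time.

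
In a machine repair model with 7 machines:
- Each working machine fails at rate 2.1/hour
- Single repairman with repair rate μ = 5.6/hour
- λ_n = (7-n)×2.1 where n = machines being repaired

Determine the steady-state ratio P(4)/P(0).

P(4)/P(0) = ∏_{i=0}^{4-1} λ_i/μ_{i+1}
= (7-0)×2.1/5.6 × (7-1)×2.1/5.6 × (7-2)×2.1/5.6 × (7-3)×2.1/5.6
= 16.6113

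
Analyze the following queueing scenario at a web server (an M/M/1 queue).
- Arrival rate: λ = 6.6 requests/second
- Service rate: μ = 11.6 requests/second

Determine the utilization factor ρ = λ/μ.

Server utilization: ρ = λ/μ
ρ = 6.6/11.6 = 0.5690
The server is busy 56.90% of the time.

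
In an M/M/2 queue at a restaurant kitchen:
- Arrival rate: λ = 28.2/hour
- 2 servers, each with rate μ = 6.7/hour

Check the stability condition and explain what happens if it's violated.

Stability requires ρ = λ/(cμ) < 1
ρ = 28.2/(2 × 6.7) = 28.2/13.40 = 2.1045
Since 2.1045 ≥ 1, the system is UNSTABLE.
Need c > λ/μ = 28.2/6.7 = 4.21.
Minimum servers needed: c = 5.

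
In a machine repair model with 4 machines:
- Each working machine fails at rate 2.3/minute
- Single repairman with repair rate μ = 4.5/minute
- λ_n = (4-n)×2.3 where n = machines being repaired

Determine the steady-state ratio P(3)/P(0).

P(3)/P(0) = ∏_{i=0}^{3-1} λ_i/μ_{i+1}
= (4-0)×2.3/4.5 × (4-1)×2.3/4.5 × (4-2)×2.3/4.5
= 3.2045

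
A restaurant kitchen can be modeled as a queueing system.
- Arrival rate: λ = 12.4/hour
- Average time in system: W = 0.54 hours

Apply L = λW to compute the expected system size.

Little's Law: L = λW
L = 12.4 × 0.54 = 6.6960 orders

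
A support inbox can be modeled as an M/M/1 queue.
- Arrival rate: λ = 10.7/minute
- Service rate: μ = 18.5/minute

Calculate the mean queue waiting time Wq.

First, compute utilization: ρ = λ/μ = 10.7/18.5 = 0.5784
For M/M/1: Wq = λ/(μ(μ-λ))
Wq = 10.7/(18.5 × (18.5-10.7))
Wq = 10.7/(18.5 × 7.80)
Wq = 0.07415 minutes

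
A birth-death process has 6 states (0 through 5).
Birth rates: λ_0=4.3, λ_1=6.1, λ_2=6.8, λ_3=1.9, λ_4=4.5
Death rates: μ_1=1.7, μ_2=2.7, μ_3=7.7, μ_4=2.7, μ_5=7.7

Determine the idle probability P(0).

Ratios P(n)/P(0) = (λ₀···λₙ₋₁)/(μ₁···μₙ):
P(1)/P(0) = (4.3)/(1.7) = 2.52941
P(2)/P(0) = (4.3×6.1)/(1.7×2.7) = 5.71460
P(3)/P(0) = (4.3×6.1×6.8)/(1.7×2.7×7.7) = 5.04666
P(4)/P(0) = (4.3×6.1×6.8×1.9)/(1.7×2.7×7.7×2.7) = 3.55135
P(5)/P(0) = (4.3×6.1×6.8×1.9×4.5)/(1.7×2.7×7.7×2.7×7.7) = 2.07547

Normalization: ∑ P(n) = 1
P(0) × (1.00000 + 2.52941 + 5.71460 + 5.04666 + 3.55135 + 2.07547) = 1
P(0) × 19.9175 = 1
P(0) = 1/19.9175 = 0.05021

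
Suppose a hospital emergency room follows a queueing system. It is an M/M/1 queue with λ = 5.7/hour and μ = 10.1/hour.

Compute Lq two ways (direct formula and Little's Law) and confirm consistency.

Method 1 (direct): Lq = λ²/(μ(μ-λ)) = 32.49/(10.1 × 4.40) = 0.7311

Method 2 (Little's Law):
W = 1/(μ-λ) = 1/4.40 = 0.22727
Wq = W - 1/μ = 0.22727 - 0.099010 = 0.12826
Lq = λWq = 5.7 × 0.12826 = 0.7311 ✔ (matches Method 1)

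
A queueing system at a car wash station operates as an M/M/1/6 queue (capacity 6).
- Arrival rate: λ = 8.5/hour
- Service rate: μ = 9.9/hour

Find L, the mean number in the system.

ρ = λ/μ = 8.5/9.9 = 0.858586
P₀ = (1-ρ)/(1-ρ^(K+1)) = (1-0.858586)/(1-0.858586^7) = 0.141414/0.656057 = 0.2156
P_K = P₀×ρ^K = 0.21555 × 0.858586^6 = 0.21555 × 0.40059 = 0.08635
L = ρ[1 - (K+1)ρ^K + Kρ^(K+1)] / [(1-ρ)(1-ρ^(K+1))]
L = 0.858586 × (1 - 7×0.40059 + 6×0.34394) / ((1 - 0.858586) × (1 - 0.34394)) = 2.4016 cars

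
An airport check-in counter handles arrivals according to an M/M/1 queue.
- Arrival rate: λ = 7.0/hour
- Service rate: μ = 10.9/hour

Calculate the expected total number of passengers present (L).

ρ = λ/μ = 7.0/10.9 = 0.6422
For M/M/1: L = λ/(μ-λ)
L = 7.0/(10.9-7.0) = 7.0/3.90
L = 1.7949 passengers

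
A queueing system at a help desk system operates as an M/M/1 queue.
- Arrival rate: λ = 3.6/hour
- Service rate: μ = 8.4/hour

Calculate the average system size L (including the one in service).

ρ = λ/μ = 3.6/8.4 = 0.4286
For M/M/1: L = λ/(μ-λ)
L = 3.6/(8.4-3.6) = 3.6/4.80
L = 0.7500 tickets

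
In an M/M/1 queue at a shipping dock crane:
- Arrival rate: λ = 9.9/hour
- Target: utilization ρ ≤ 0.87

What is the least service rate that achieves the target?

ρ = λ/μ, so μ = λ/ρ
μ ≥ 9.9/0.87 = 11.3793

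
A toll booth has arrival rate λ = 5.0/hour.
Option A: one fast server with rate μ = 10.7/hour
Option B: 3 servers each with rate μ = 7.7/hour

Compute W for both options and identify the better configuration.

Option A: single server μ = 10.7 (M/M/1)
  ρ_A = 5.0/10.7 = 0.4673
  W_A = 1/(μ-λ) = 1/(10.7-5.0) = 1/5.70 = 0.1754

Option B: 3 servers μ = 7.7 (M/M/3)
  ρ_B = λ/(cμ) = 5.0/(3×7.7) = 0.2165
  Offered load a = λ/μ = cρ = 5.0/7.7 = 0.6494
  P₀ = [ Σₙ₌₀^2 aⁿ/n! + a^3/(3!(1-ρ)) ]⁻¹
  Σ = a^0/0! + a^1/1! + a^2/2! = 1.0000 + 0.6494 + 0.2108 = 1.8602
  a^3/(3!(1-ρ)) = 0.2738/(6 × 0.7835) = 0.05824
  P₀ = 1/(1.8602 + 0.05824) = 0.5213
  Lq = P₀·a^3·ρ / (3!(1-ρ)²) = 0.52126 × 0.27380 × 0.21645 / (6 × 0.61395) = 0.008386
  Wq_B = Lq/λ = 0.0083863/5.0 = 0.0016773
  W_B = Wq_B + 1/μ = 0.0016773 + 0.12987 = 0.1315

Since W_B = 0.1315 < W_A = 0.1754, Option B (multiple servers) has the shorter time in system.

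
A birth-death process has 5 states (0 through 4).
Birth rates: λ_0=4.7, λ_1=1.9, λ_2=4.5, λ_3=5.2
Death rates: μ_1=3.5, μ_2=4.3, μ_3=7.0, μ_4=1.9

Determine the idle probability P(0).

Ratios P(n)/P(0) = (λ₀···λₙ₋₁)/(μ₁···μₙ):
P(1)/P(0) = (4.7)/(3.5) = 1.3429
P(2)/P(0) = (4.7×1.9)/(3.5×4.3) = 0.5934
P(3)/P(0) = (4.7×1.9×4.5)/(3.5×4.3×7.0) = 0.3814
P(4)/P(0) = (4.7×1.9×4.5×5.2)/(3.5×4.3×7.0×1.9) = 1.0439

Normalization: ∑ P(n) = 1
P(0) × (1.0000 + 1.3429 + 0.5934 + 0.3814 + 1.0439) = 1
P(0) × 4.3616 = 1
P(0) = 1/4.3616 = 0.2293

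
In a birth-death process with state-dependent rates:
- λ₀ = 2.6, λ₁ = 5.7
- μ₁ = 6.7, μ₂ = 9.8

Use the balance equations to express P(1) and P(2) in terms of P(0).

Balance equations:
State 0: λ₀P₀ = μ₁P₁ → P₁ = (λ₀/μ₁)P₀ = (2.6/6.7)P₀ = 0.3881P₀
State 1: P₂ = (λ₀λ₁)/(μ₁μ₂)P₀ = (2.6×5.7)/(6.7×9.8)P₀ = 0.2257P₀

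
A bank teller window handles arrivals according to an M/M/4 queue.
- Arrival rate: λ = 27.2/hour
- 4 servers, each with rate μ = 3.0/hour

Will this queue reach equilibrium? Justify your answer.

Stability requires ρ = λ/(cμ) < 1
ρ = 27.2/(4 × 3.0) = 27.2/12.00 = 2.2667
Since 2.2667 ≥ 1, the system is UNSTABLE.
Need c > λ/μ = 27.2/3.0 = 9.07.
Minimum servers needed: c = 10.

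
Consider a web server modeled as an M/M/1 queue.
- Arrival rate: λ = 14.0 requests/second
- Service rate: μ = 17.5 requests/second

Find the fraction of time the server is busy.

Server utilization: ρ = λ/μ
ρ = 14.0/17.5 = 0.8000
The server is busy 80.00% of the time.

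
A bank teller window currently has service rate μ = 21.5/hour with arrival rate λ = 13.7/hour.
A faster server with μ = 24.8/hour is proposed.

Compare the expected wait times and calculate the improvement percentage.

System 1: ρ₁ = 13.7/21.5 = 0.6372, W₁ = 1/(21.5-13.7) = 0.1282
System 2: ρ₂ = 13.7/24.8 = 0.5524, W₂ = 1/(24.8-13.7) = 0.09009
Improvement: (W₁-W₂)/W₁ = (0.1282-0.09009)/0.1282 = 29.73%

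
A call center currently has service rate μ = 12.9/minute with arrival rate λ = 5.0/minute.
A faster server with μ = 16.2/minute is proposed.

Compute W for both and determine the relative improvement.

System 1: ρ₁ = 5.0/12.9 = 0.3876, W₁ = 1/(12.9-5.0) = 0.12658
System 2: ρ₂ = 5.0/16.2 = 0.3086, W₂ = 1/(16.2-5.0) = 0.089286
Improvement: (W₁-W₂)/W₁ = (0.12658-0.089286)/0.12658 = 29.46%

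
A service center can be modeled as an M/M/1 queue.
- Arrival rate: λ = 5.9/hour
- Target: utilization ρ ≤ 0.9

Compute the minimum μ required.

ρ = λ/μ, so μ = λ/ρ
μ ≥ 5.9/0.9 = 6.5556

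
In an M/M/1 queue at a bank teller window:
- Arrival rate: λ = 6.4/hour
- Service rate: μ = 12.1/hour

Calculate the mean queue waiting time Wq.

First, compute utilization: ρ = λ/μ = 6.4/12.1 = 0.5289
For M/M/1: Wq = λ/(μ(μ-λ))
Wq = 6.4/(12.1 × (12.1-6.4))
Wq = 6.4/(12.1 × 5.70)
Wq = 0.09279 hours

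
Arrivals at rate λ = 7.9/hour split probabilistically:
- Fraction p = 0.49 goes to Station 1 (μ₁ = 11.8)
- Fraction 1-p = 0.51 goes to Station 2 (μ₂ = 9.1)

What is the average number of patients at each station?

Effective rates: λ₁ = 7.9×0.49 = 3.871, λ₂ = 7.9×0.51 = 4.029
Station 1: ρ₁ = 3.871/11.8 = 0.32805, L₁ = ρ₁/(1-ρ₁) = 0.32805/(1-0.32805) = 0.4882
Station 2: ρ₂ = 4.029/9.1 = 0.44275, L₂ = ρ₂/(1-ρ₂) = 0.44275/(1-0.44275) = 0.7945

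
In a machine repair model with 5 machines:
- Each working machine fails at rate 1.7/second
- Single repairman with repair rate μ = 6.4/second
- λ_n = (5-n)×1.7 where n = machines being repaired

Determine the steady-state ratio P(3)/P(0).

P(3)/P(0) = ∏_{i=0}^{3-1} λ_i/μ_{i+1}
= (5-0)×1.7/6.4 × (5-1)×1.7/6.4 × (5-2)×1.7/6.4
= 1.1245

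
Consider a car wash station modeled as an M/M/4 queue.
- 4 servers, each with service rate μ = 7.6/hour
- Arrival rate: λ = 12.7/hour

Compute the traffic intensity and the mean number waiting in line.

Traffic intensity: ρ = λ/(cμ) = 12.7/(4×7.6) = 0.4178
Since ρ = 0.4178 < 1, system is stable.
Offered load a = λ/μ = cρ = 12.7/7.6 = 1.6711
P₀ = [ Σₙ₌₀^3 aⁿ/n! + a^4/(4!(1-ρ)) ]⁻¹
Σ = a^0/0! + a^1/1! + a^2/2! + a^3/3! = 1.0000 + 1.6711 + 1.3962 + 0.7777 = 4.8450
a^4/(4!(1-ρ)) = 7.7976/(24 × 0.58224) = 0.5580
P₀ = 1/(4.8450 + 0.5580) = 0.1851
Lq = P₀·a^4·ρ / (4!(1-ρ)²) = 0.18508 × 7.7976 × 0.41776 / (24 × 0.33900) = 0.07410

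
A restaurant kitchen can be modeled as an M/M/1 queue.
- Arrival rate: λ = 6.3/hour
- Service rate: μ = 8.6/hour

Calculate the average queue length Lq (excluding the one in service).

ρ = λ/μ = 6.3/8.6 = 0.7326
For M/M/1: Lq = λ²/(μ(μ-λ))
Lq = 39.69/(8.6 × 2.30)
Lq = 2.0066 orders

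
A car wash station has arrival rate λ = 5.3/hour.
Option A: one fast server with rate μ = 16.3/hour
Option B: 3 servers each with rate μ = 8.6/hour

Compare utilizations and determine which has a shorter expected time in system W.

Option A: single server μ = 16.3 (M/M/1)
  ρ_A = 5.3/16.3 = 0.3252
  W_A = 1/(μ-λ) = 1/(16.3-5.3) = 1/11.00 = 0.09091

Option B: 3 servers μ = 8.6 (M/M/3)
  ρ_B = λ/(cμ) = 5.3/(3×8.6) = 0.2054
  Offered load a = λ/μ = cρ = 5.3/8.6 = 0.6163
  P₀ = [ Σₙ₌₀^2 aⁿ/n! + a^3/(3!(1-ρ)) ]⁻¹
  Σ = a^0/0! + a^1/1! + a^2/2! = 1.0000 + 0.6163 + 0.1899 = 1.8062
  a^3/(3!(1-ρ)) = 0.2341/(6 × 0.7946) = 0.04910
  P₀ = 1/(1.8062 + 0.04910) = 0.5390
  Lq = P₀·a^3·ρ / (3!(1-ρ)²) = 0.5390 × 0.2341 × 0.2054 / (6 × 0.6313) = 0.006842
  Wq_B = Lq/λ = 0.006842/5.3 = 0.001291
  W_B = Wq_B + 1/μ = 0.001291 + 0.1163 = 0.1176

Since W_A = 0.09091 < W_B = 0.1176, Option A (single fast server) has the shorter time in system.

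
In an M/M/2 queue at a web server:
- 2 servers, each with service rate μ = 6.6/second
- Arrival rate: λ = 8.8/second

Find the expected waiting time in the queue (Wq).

Traffic intensity: ρ = λ/(cμ) = 8.8/(2×6.6) = 0.6667
Since ρ = 0.6667 < 1, system is stable.
Offered load a = λ/μ = cρ = 8.8/6.6 = 1.3333
P₀ = [ Σₙ₌₀^1 aⁿ/n! + a^2/(2!(1-ρ)) ]⁻¹
Σ = a^0/0! + a^1/1! = 1.0000 + 1.3333 = 2.3333
a^2/(2!(1-ρ)) = 1.7778/(2 × 0.33333) = 2.6667
P₀ = 1/(2.3333 + 2.6667) = 0.2000
Lq = P₀·a^2·ρ / (2!(1-ρ)²) = 0.20000 × 1.7778 × 0.66667 / (2 × 0.11111) = 1.0667
Wq = Lq/λ = 1.0667/8.8 = 0.1212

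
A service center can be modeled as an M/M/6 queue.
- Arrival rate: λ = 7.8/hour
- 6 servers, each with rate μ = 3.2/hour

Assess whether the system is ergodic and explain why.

Stability requires ρ = λ/(cμ) < 1
ρ = 7.8/(6 × 3.2) = 7.8/19.20 = 0.4062
Since 0.4062 < 1, the system is STABLE.
The servers are busy 40.62% of the time.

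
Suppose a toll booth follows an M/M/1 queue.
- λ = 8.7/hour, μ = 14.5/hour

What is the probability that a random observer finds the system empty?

ρ = λ/μ = 8.7/14.5 = 0.6000
P(0) = 1 - ρ = 1 - 0.6000 = 0.4000
The server is idle 40.00% of the time.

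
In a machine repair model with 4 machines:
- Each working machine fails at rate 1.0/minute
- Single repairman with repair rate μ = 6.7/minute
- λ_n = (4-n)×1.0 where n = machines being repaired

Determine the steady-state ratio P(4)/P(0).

P(4)/P(0) = ∏_{i=0}^{4-1} λ_i/μ_{i+1}
= (4-0)×1.0/6.7 × (4-1)×1.0/6.7 × (4-2)×1.0/6.7 × (4-3)×1.0/6.7
= 0.01191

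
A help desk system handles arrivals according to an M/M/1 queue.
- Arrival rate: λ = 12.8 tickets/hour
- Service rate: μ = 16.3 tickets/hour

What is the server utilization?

Server utilization: ρ = λ/μ
ρ = 12.8/16.3 = 0.7853
The server is busy 78.53% of the time.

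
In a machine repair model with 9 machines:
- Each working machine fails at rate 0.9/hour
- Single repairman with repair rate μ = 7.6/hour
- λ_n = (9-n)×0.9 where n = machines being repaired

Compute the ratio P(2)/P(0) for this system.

P(2)/P(0) = ∏_{i=0}^{2-1} λ_i/μ_{i+1}
= (9-0)×0.9/7.6 × (9-1)×0.9/7.6
= 1.0097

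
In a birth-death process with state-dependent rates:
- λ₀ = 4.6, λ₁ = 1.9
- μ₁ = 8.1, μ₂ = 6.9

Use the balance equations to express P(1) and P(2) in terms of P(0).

Balance equations:
State 0: λ₀P₀ = μ₁P₁ → P₁ = (λ₀/μ₁)P₀ = (4.6/8.1)P₀ = 0.5679P₀
State 1: P₂ = (λ₀λ₁)/(μ₁μ₂)P₀ = (4.6×1.9)/(8.1×6.9)P₀ = 0.1564P₀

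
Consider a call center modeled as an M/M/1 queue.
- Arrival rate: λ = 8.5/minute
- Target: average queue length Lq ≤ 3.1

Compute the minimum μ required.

For M/M/1: Lq = λ²/(μ(μ-λ))
Need Lq ≤ 3.1, i.e. μ(μ-λ) ≥ λ²/3.1
μ² - 8.5μ - 72.25/3.1 ≥ 0  →  μ² - 8.5μ - 23.30645 ≥ 0
Quadratic formula (positive root): μ = [λ + √(λ² + 4×23.30645)]/2
Discriminant: 72.25 + 4×23.30645 = 165.4758, √165.4758 = 12.8637
μ ≥ (8.5 + 12.8637)/2 = 10.6819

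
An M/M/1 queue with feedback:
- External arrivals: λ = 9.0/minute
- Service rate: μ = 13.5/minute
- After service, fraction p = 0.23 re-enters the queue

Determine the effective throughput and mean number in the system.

Effective arrival rate: λ_eff = λ/(1-p) = 9.0/(1-0.23) = 9.0/0.77 = 11.6883
ρ = λ_eff/μ = 11.6883/13.5 = 0.8658
L = ρ/(1-ρ) = 0.8658/(1-0.8658) = 6.4516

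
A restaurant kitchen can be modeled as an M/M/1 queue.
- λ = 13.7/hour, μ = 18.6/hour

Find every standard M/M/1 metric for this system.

Step 1: ρ = λ/μ = 13.7/18.6 = 0.7366
Step 2: L = λ/(μ-λ) = 13.7/4.90 = 2.7959
Step 3: Lq = λ²/(μ(μ-λ)) = 187.69/(18.6×4.90) = 2.0594
Step 4: W = 1/(μ-λ) = 1/4.90 = 0.20408
Step 5: Wq = λ/(μ(μ-λ)) = 13.7/(18.6×4.90) = 0.1503
Step 6: P(0) = 1-ρ = 0.2634
Verify: L = λW = 13.7×0.20408 = 2.7959 ✔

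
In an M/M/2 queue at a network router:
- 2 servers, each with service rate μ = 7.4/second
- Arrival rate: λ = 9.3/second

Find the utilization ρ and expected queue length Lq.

Traffic intensity: ρ = λ/(cμ) = 9.3/(2×7.4) = 0.6284
Since ρ = 0.6284 < 1, system is stable.
Offered load a = λ/μ = cρ = 9.3/7.4 = 1.2568
P₀ = [ Σₙ₌₀^1 aⁿ/n! + a^2/(2!(1-ρ)) ]⁻¹
Σ = a^0/0! + a^1/1! = 1.0000 + 1.2568 = 2.2568
a^2/(2!(1-ρ)) = 1.5794/(2 × 0.3716) = 2.1251
P₀ = 1/(2.2568 + 2.1251) = 0.2282
Lq = P₀·a^2·ρ / (2!(1-ρ)²) = 0.2282 × 1.5794 × 0.6284 / (2 × 0.1381) = 0.8200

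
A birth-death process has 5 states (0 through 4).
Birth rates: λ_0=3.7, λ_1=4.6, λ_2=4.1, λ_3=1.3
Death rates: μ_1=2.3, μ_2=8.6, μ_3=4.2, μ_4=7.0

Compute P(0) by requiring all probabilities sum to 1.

Ratios P(n)/P(0) = (λ₀···λₙ₋₁)/(μ₁···μₙ):
P(1)/P(0) = (3.7)/(2.3) = 1.6087
P(2)/P(0) = (3.7×4.6)/(2.3×8.6) = 0.86047
P(3)/P(0) = (3.7×4.6×4.1)/(2.3×8.6×4.2) = 0.83998
P(4)/P(0) = (3.7×4.6×4.1×1.3)/(2.3×8.6×4.2×7.0) = 0.15600

Normalization: ∑ P(n) = 1
P(0) × (1.0000 + 1.6087 + 0.86047 + 0.83998 + 0.15600) = 1
P(0) × 4.4651 = 1
P(0) = 1/4.4651 = 0.2240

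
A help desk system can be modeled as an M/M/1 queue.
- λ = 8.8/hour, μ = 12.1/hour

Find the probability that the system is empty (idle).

ρ = λ/μ = 8.8/12.1 = 0.7273
P(0) = 1 - ρ = 1 - 0.7273 = 0.2727
The server is idle 27.27% of the time.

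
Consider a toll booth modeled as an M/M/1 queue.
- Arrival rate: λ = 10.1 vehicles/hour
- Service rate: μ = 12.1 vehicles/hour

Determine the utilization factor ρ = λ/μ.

Server utilization: ρ = λ/μ
ρ = 10.1/12.1 = 0.8347
The server is busy 83.47% of the time.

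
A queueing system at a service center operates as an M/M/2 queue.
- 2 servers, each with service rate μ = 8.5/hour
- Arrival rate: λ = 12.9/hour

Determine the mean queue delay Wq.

Traffic intensity: ρ = λ/(cμ) = 12.9/(2×8.5) = 0.7588
Since ρ = 0.7588 < 1, system is stable.
Offered load a = λ/μ = cρ = 12.9/8.5 = 1.5176
P₀ = [ Σₙ₌₀^1 aⁿ/n! + a^2/(2!(1-ρ)) ]⁻¹
Σ = a^0/0! + a^1/1! = 1.0000 + 1.5176 = 2.5176
a^2/(2!(1-ρ)) = 2.30325/(2 × 0.241176) = 4.7750
P₀ = 1/(2.5176 + 4.7750) = 0.1371
Lq = P₀·a^2·ρ / (2!(1-ρ)²) = 0.13712 × 2.3033 × 0.75882 / (2 × 0.058166) = 2.0601
Wq = Lq/λ = 2.0601/12.9 = 0.1597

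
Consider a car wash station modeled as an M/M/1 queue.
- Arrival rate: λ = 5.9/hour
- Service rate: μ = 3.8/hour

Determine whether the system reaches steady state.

Stability requires ρ = λ/(cμ) < 1
ρ = 5.9/(1 × 3.8) = 5.9/3.80 = 1.5526
Since 1.5526 ≥ 1, the system is UNSTABLE.
Queue grows without bound. Need μ > λ = 5.9.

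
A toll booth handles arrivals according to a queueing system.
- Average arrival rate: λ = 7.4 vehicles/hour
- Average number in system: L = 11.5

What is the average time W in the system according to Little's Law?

Little's Law: L = λW, so W = L/λ
W = 11.5/7.4 = 1.5541 hours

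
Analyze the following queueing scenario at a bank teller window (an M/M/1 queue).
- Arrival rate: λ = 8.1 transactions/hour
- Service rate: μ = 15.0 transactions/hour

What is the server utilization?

Server utilization: ρ = λ/μ
ρ = 8.1/15.0 = 0.5400
The server is busy 54.00% of the time.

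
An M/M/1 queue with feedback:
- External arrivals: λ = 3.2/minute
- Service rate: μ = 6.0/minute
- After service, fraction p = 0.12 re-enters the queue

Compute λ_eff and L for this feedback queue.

Effective arrival rate: λ_eff = λ/(1-p) = 3.2/(1-0.12) = 3.2/0.88 = 3.63636
ρ = λ_eff/μ = 3.63636/6.0 = 0.60606
L = ρ/(1-ρ) = 0.60606/(1-0.60606) = 1.5385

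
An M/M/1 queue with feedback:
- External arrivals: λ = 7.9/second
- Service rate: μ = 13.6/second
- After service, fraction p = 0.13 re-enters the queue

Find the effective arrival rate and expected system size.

Effective arrival rate: λ_eff = λ/(1-p) = 7.9/(1-0.13) = 7.9/0.87 = 9.08046
ρ = λ_eff/μ = 9.08046/13.6 = 0.667681
L = ρ/(1-ρ) = 0.667681/(1-0.667681) = 2.0092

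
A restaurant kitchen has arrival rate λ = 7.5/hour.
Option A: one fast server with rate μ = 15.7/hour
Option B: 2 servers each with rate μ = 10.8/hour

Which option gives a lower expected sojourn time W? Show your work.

Option A: single server μ = 15.7 (M/M/1)
  ρ_A = 7.5/15.7 = 0.4777
  W_A = 1/(μ-λ) = 1/(15.7-7.5) = 1/8.20 = 0.1220

Option B: 2 servers μ = 10.8 (M/M/2)
  ρ_B = λ/(cμ) = 7.5/(2×10.8) = 0.3472
  Offered load a = λ/μ = cρ = 7.5/10.8 = 0.6944
  P₀ = [ Σₙ₌₀^1 aⁿ/n! + a^2/(2!(1-ρ)) ]⁻¹
  Σ = a^0/0! + a^1/1! = 1.0000 + 0.6944 = 1.6944
  a^2/(2!(1-ρ)) = 0.4823/(2 × 0.6528) = 0.3694
  P₀ = 1/(1.6944 + 0.3694) = 0.4845
  Lq = P₀·a^2·ρ / (2!(1-ρ)²) = 0.4845 × 0.4823 × 0.3472 / (2 × 0.4261) = 0.09520
  Wq_B = Lq/λ = 0.09520/7.5 = 0.01269
  W_B = Wq_B + 1/μ = 0.01269 + 0.09259 = 0.1053

Since W_B = 0.1053 < W_A = 0.1220, Option B (multiple servers) has the shorter time in system.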